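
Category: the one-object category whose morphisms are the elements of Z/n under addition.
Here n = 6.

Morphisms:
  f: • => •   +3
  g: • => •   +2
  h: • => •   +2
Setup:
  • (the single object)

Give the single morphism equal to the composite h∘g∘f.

Answer: +1

Work:
  0 +3≡3 +2≡5 +2≡1  (mod 6)
⟦path⟧: +1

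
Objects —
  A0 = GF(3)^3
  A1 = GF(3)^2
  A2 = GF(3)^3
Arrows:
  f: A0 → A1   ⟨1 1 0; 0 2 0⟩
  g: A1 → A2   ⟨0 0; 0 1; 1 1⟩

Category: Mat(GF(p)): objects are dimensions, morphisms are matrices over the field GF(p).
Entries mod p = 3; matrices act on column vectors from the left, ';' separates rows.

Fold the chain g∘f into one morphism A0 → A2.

Answer: ⟨0 0 0; 0 2 0; 1 0 0⟩

Trace:
  e0=(1,0,0) f→(1,0) g→(0,0,1)
  e1=(0,1,0) f→(1,2) g→(0,2,0)
  e2=(0,0,1) f→(0,0) g→(0,0,0)
result: ⟨0 0 0; 0 2 0; 1 0 0⟩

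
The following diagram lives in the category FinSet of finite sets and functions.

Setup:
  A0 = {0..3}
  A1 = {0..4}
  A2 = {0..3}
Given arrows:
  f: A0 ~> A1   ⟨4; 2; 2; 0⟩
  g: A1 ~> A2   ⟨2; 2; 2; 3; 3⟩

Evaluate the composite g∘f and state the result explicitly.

Answer: ⟨3; 2; 2; 2⟩

Trace:
  0 f~>4 g~>3
  1 f~>2 g~>2
  2 f~>2 g~>2
  3 f~>0 g~>2
composite: ⟨3; 2; 2; 2⟩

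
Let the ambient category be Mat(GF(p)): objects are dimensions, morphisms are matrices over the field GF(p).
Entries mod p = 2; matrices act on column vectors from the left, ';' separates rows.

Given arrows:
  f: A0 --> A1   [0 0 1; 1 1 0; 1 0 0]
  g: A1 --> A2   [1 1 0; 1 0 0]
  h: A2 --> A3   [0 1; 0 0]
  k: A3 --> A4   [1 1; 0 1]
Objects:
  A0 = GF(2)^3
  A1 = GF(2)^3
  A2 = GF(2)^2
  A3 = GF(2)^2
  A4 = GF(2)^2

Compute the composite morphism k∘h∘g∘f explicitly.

Answer: [0 0 1; 0 0 0]

Derivation:
  e0=(1,0,0) f-->(0,1,1) g-->(1,0) h-->(0,0) k-->(0,0)
  e1=(0,1,0) f-->(0,1,0) g-->(1,0) h-->(0,0) k-->(0,0)
  e2=(0,0,1) f-->(1,0,0) g-->(1,1) h-->(1,0) k-->(1,0)
composite: [0 0 1; 0 0 0]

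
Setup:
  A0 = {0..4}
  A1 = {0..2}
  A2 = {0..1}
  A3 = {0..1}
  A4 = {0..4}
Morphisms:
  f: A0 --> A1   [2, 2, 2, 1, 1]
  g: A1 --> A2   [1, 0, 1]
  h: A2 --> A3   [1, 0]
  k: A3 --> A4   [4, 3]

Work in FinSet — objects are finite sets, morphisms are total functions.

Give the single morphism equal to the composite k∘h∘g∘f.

  0 f-->2 g-->1 h-->0 k-->4
  1 f-->2 g-->1 h-->0 k-->4
  2 f-->2 g-->1 h-->0 k-->4
  3 f-->1 g-->0 h-->1 k-->3
  4 f-->1 g-->0 h-->1 k-->3
⟦path⟧: [4, 4, 4, 3, 3]

Answer: [4, 4, 4, 3, 3]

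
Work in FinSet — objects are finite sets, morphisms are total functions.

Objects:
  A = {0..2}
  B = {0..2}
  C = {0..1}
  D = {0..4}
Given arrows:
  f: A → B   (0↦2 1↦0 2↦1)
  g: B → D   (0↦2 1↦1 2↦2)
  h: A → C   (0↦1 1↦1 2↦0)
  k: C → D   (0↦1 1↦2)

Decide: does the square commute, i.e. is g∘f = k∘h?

Answer: COMMUTES

Trace:
Along f;g (path 1):
  0 f→2 g→2
  1 f→0 g→2
  2 f→1 g→1
  ⟦path⟧₁ = (0↦2 1↦2 2↦1)
Along h;k (path 2):
  0 h→1 k→2
  1 h→1 k→2
  2 h→0 k→1
  ⟦path⟧₂ = (0↦2 1↦2 2↦1)
Equal? equal; square commutes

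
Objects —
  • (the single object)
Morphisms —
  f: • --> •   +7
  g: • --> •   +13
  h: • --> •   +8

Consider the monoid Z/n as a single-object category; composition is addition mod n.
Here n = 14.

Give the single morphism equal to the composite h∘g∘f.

  0 +7≡7 +13≡6 +8≡0  (mod 14)
⟦path⟧: +0

Answer: +0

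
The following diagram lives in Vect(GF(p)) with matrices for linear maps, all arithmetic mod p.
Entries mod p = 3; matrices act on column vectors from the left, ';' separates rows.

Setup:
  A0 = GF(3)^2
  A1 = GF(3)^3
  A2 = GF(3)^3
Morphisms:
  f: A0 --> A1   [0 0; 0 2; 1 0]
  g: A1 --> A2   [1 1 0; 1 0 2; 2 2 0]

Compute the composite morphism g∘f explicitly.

  e0=[1,0] f-->[0,0,1] g-->[0,2,0]
  e1=[0,1] f-->[0,2,0] g-->[2,0,1]
⟦path⟧: [0 2; 2 0; 0 1]

Answer: [0 2; 2 0; 0 1]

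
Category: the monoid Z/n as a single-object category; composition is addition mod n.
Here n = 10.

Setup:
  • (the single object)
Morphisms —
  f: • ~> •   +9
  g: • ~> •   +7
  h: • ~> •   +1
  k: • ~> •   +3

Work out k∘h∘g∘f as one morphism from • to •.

Answer: +0

Trace:
  0 +9≡9 +7≡6 +1≡7 +3≡0  (mod 10)
⟦path⟧: +0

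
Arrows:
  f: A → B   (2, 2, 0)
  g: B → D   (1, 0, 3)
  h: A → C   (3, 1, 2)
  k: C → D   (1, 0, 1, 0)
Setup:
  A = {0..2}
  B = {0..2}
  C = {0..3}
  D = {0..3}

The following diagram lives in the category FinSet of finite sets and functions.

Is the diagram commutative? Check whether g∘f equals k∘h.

Answer: DOES NOT COMMUTE

Derivation:
Path 1 = f;g:
  0 f→2 g→3
  1 f→2 g→3
  2 f→0 g→1
  result₁ = (3, 3, 1)
Path 2 = h;k:
  0 h→3 k→0
  1 h→1 k→0
  2 h→2 k→1
  result₂ = (0, 0, 1)
Equal? distinct morphisms ✗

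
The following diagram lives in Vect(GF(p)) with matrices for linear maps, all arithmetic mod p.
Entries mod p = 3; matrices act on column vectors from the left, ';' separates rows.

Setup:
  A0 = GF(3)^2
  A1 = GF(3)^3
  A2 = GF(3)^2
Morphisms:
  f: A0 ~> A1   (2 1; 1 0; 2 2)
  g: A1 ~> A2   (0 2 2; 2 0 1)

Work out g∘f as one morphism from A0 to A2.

Answer: (0 1; 0 1)

Trace:
  e0=⟨1,0⟩ f~>⟨2,1,2⟩ g~>⟨0,0⟩
  e1=⟨0,1⟩ f~>⟨1,0,2⟩ g~>⟨1,1⟩
composite: (0 1; 0 1)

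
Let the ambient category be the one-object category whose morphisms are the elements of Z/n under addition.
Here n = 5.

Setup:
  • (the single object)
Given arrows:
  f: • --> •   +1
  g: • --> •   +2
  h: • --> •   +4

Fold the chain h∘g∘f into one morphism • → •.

Answer: +2

Work:
  0 +1≡1 +2≡3 +4≡2  (mod 5)
⟦path⟧: +2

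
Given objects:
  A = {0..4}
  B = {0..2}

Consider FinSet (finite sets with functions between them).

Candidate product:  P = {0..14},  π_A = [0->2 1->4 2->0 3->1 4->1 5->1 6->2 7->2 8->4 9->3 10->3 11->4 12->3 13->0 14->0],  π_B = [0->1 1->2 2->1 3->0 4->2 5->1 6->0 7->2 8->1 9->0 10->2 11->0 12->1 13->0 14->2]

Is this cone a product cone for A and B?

Answer: VALID PRODUCT

Work:
|A|·|B| = 5·3 = 15;  |P| = 15
Check the pairing map k ↦ (π_A(k), π_B(k)):
  0 -> (2,1)
  1 -> (4,2)
  2 -> (0,1)
  3 -> (1,0)
  4 -> (1,2)
  5 -> (1,1)
  6 -> (2,0)
  7 -> (2,2)
  8 -> (4,1)
  9 -> (3,0)
  10 -> (3,2)
  11 -> (4,0)
  12 -> (3,1)
  13 -> (0,0)
  14 -> (0,2)
distinct pairs in image: 15 / 15 needed
  → bijection onto A×B; projections well-typed.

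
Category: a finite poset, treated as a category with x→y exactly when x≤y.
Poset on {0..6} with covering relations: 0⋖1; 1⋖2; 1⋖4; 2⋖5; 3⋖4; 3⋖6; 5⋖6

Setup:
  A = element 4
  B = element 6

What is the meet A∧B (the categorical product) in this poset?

Lower bounds of A=4 and B=6: {0,1,3}
  maximal lower bounds 1 and 3 are incomparable: neither 1<=3 nor 3<=1
→ no greatest lower bound exists

Answer: NO MEET EXISTS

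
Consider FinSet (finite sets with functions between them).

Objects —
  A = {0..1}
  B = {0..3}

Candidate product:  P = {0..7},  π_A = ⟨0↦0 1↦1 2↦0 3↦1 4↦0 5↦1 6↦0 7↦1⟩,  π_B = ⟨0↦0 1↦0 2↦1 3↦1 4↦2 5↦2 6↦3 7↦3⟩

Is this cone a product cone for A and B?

|A|·|B| = 2·4 = 8;  |P| = 8
Check the pairing map k ↦ (π_A(k), π_B(k)):
  0 ↦ (0,0)
  1 ↦ (1,0)
  2 ↦ (0,1)
  3 ↦ (1,1)
  4 ↦ (0,2)
  5 ↦ (1,2)
  6 ↦ (0,3)
  7 ↦ (1,3)
distinct pairs in image: 8 / 8 needed
  → bijection onto A×B; projections well-typed.

Answer: VALID PRODUCT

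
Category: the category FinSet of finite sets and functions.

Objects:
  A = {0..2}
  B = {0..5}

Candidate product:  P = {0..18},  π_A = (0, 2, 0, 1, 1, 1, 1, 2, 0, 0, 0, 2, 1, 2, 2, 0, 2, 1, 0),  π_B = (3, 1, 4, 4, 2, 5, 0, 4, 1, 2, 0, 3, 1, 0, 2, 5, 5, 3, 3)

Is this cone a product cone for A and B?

Answer: NOT A VALID PRODUCT — |P|=19 ≠ |A|·|B|=18

Work:
|A|·|B| = 3·6 = 18;  |P| = 19
  → cardinalities differ; no bijection possible.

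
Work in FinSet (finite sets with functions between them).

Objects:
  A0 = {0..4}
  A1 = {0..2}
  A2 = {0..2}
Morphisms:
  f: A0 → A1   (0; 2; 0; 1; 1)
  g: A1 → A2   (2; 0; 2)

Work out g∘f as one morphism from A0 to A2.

  0 f→0 g→2
  1 f→2 g→2
  2 f→0 g→2
  3 f→1 g→0
  4 f→1 g→0
composite: (2; 2; 2; 0; 0)

Answer: (2; 2; 2; 0; 0)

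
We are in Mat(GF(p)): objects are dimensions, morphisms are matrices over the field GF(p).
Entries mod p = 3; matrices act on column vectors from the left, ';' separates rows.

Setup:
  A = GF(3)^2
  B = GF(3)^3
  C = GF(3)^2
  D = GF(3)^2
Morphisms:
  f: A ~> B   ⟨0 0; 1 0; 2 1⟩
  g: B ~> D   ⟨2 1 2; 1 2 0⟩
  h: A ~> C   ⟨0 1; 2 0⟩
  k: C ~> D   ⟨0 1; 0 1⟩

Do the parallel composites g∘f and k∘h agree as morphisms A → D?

1) trace f;g:
  e0=⟨1,0⟩ f~>⟨0,1,2⟩ g~>⟨2,2⟩
  e1=⟨0,1⟩ f~>⟨0,0,1⟩ g~>⟨2,0⟩
  composite₁ = ⟨2 2; 2 0⟩
2) trace h;k:
  e0=⟨1,0⟩ h~>⟨0,2⟩ k~>⟨2,2⟩
  e1=⟨0,1⟩ h~>⟨1,0⟩ k~>⟨0,0⟩
  composite₂ = ⟨2 0; 2 0⟩
Equal? differ; not commutative

Answer: DOES NOT COMMUTE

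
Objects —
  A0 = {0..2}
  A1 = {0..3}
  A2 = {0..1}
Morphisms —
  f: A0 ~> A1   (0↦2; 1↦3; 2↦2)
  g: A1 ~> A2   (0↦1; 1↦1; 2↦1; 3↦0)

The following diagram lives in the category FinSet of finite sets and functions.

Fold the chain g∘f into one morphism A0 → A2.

Answer: (0↦1; 1↦0; 2↦1)

Work:
  0 f~>2 g~>1
  1 f~>3 g~>0
  2 f~>2 g~>1
⟦path⟧: (0↦1; 1↦0; 2↦1)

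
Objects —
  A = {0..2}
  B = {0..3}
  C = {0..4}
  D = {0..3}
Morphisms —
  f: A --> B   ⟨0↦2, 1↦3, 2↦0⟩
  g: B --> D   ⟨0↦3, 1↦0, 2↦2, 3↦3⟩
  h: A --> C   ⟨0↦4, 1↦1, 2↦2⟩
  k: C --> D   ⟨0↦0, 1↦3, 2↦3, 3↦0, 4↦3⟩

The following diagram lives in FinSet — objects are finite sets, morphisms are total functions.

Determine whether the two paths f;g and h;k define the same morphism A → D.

1) trace f;g:
  0 f-->2 g-->2
  1 f-->3 g-->3
  2 f-->0 g-->3
  ⟦path⟧₁ = ⟨0↦2, 1↦3, 2↦3⟩
2) trace h;k:
  0 h-->4 k-->3
  1 h-->1 k-->3
  2 h-->2 k-->3
  ⟦path⟧₂ = ⟨0↦3, 1↦3, 2↦3⟩
Equal? differ; not commutative

Answer: DOES NOT COMMUTE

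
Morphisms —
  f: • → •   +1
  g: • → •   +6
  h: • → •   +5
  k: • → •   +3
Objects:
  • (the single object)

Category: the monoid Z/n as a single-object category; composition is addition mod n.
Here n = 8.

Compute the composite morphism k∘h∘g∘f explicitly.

  0 +1≡1 +6≡7 +5≡4 +3≡7  (mod 8)
⟦path⟧: +7

Answer: +7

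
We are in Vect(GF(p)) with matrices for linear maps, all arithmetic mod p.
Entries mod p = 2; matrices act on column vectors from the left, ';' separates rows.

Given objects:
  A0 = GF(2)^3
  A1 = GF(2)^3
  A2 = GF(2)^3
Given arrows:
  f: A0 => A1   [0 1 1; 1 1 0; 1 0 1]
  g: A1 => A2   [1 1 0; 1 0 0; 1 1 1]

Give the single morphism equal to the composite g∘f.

Answer: [1 0 1; 0 1 1; 0 0 0]

Trace:
  e0=(1,0,0) f=>(0,1,1) g=>(1,0,0)
  e1=(0,1,0) f=>(1,1,0) g=>(0,1,0)
  e2=(0,0,1) f=>(1,0,1) g=>(1,1,0)
composite: [1 0 1; 0 1 1; 0 0 0]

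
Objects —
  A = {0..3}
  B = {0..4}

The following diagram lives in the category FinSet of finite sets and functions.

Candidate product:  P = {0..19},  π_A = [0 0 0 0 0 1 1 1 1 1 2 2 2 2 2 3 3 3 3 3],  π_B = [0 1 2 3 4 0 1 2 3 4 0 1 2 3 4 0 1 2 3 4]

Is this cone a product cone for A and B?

|A|·|B| = 4·5 = 20;  |P| = 20
Check the pairing map k ↦ (π_A(k), π_B(k)):
  0 : (0,0)
  1 : (0,1)
  2 : (0,2)
  3 : (0,3)
  4 : (0,4)
  5 : (1,0)
  6 : (1,1)
  7 : (1,2)
  8 : (1,3)
  9 : (1,4)
  10 : (2,0)
  11 : (2,1)
  12 : (2,2)
  13 : (2,3)
  14 : (2,4)
  15 : (3,0)
  16 : (3,1)
  17 : (3,2)
  18 : (3,3)
  19 : (3,4)
distinct pairs in image: 20 / 20 needed
  → bijection onto A×B; projections well-typed.

Answer: VALID PRODUCT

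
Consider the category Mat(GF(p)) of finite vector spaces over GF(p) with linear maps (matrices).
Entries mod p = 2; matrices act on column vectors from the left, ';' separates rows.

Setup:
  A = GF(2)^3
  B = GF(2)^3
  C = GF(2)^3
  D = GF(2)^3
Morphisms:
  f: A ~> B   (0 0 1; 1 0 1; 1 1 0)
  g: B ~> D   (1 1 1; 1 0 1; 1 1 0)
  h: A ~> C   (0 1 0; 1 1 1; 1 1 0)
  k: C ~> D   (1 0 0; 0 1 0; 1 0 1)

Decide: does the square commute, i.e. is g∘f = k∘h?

Answer: COMMUTES

Derivation:
1) trace f;g:
  e0=⟨1,0,0⟩ f~>⟨0,1,1⟩ g~>⟨0,1,1⟩
  e1=⟨0,1,0⟩ f~>⟨0,0,1⟩ g~>⟨1,1,0⟩
  e2=⟨0,0,1⟩ f~>⟨1,1,0⟩ g~>⟨0,1,0⟩
  composite₁ = (0 1 0; 1 1 1; 1 0 0)
2) trace h;k:
  e0=⟨1,0,0⟩ h~>⟨0,1,1⟩ k~>⟨0,1,1⟩
  e1=⟨0,1,0⟩ h~>⟨1,1,1⟩ k~>⟨1,1,0⟩
  e2=⟨0,0,1⟩ h~>⟨0,1,0⟩ k~>⟨0,1,0⟩
  composite₂ = (0 1 0; 1 1 1; 1 0 0)
Equal? same morphism ✓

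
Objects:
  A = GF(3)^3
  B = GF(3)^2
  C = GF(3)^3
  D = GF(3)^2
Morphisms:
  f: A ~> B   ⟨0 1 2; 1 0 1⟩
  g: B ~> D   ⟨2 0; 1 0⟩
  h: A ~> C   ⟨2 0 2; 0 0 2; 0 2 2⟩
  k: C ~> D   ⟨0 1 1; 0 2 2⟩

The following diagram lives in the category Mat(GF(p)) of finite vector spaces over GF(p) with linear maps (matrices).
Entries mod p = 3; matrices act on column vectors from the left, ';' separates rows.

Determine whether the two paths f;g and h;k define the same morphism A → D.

Along f;g (path 1):
  e0=(1,0,0) f~>(0,1) g~>(0,0)
  e1=(0,1,0) f~>(1,0) g~>(2,1)
  e2=(0,0,1) f~>(2,1) g~>(1,2)
  result₁ = ⟨0 2 1; 0 1 2⟩
Along h;k (path 2):
  e0=(1,0,0) h~>(2,0,0) k~>(0,0)
  e1=(0,1,0) h~>(0,0,2) k~>(2,1)
  e2=(0,0,1) h~>(2,2,2) k~>(1,2)
  result₂ = ⟨0 2 1; 0 1 2⟩
Equal? same morphism ✓

Answer: COMMUTES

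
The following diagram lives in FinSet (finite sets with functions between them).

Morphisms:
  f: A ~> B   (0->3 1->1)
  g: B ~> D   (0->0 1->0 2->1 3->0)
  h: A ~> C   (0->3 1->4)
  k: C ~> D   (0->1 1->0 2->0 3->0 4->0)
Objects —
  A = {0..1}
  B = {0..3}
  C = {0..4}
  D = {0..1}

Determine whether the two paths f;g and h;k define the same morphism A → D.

Answer: COMMUTES

Derivation:
1) trace f;g:
  0 f~>3 g~>0
  1 f~>1 g~>0
  composite₁ = (0->0 1->0)
2) trace h;k:
  0 h~>3 k~>0
  1 h~>4 k~>0
  composite₂ = (0->0 1->0)
Equal? YES — commutes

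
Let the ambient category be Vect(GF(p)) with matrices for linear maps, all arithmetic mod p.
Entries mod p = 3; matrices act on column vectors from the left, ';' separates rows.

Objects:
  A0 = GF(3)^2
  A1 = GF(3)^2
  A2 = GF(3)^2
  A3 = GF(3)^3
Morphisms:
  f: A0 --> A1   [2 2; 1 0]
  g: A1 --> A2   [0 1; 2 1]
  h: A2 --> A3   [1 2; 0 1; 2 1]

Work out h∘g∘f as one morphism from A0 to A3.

Answer: [2 2; 2 1; 1 1]

Trace:
  e0=⟨1,0⟩ f-->⟨2,1⟩ g-->⟨1,2⟩ h-->⟨2,2,1⟩
  e1=⟨0,1⟩ f-->⟨2,0⟩ g-->⟨0,1⟩ h-->⟨2,1,1⟩
result: [2 2; 2 1; 1 1]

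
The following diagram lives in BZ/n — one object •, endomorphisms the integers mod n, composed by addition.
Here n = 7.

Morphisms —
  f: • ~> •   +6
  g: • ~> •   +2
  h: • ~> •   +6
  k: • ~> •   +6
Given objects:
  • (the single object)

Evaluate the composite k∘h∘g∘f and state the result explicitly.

  0 +6≡6 +2≡1 +6≡0 +6≡6  (mod 7)
composite: +6

Answer: +6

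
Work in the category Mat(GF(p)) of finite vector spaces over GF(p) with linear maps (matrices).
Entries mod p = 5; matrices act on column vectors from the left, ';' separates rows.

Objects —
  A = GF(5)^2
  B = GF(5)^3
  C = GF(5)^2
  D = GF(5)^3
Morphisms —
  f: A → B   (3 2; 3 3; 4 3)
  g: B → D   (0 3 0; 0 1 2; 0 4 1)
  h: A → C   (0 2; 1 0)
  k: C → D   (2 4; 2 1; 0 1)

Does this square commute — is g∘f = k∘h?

1) trace f;g:
  e0=(1,0) f→(3,3,4) g→(4,1,1)
  e1=(0,1) f→(2,3,3) g→(4,4,0)
  ⟦path⟧₁ = (4 4; 1 4; 1 0)
2) trace h;k:
  e0=(1,0) h→(0,1) k→(4,1,1)
  e1=(0,1) h→(2,0) k→(4,4,0)
  ⟦path⟧₂ = (4 4; 1 4; 1 0)
Equal? YES — commutes

Answer: COMMUTES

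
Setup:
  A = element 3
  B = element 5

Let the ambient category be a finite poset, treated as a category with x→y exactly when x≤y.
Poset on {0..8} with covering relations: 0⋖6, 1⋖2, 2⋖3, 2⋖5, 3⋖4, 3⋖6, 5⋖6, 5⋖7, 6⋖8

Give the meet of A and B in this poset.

{x : x<=A ∧ x<=B} = {1,2}  (A=3, B=5)
  1 <= 2
  2 <= 2
glb = 2

Answer: A∧B = 2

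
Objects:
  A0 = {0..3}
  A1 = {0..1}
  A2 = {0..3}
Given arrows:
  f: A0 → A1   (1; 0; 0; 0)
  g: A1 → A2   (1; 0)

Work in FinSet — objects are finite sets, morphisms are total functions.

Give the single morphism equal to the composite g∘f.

  0 f→1 g→0
  1 f→0 g→1
  2 f→0 g→1
  3 f→0 g→1
⟦path⟧: (0; 1; 1; 1)

Answer: (0; 1; 1; 1)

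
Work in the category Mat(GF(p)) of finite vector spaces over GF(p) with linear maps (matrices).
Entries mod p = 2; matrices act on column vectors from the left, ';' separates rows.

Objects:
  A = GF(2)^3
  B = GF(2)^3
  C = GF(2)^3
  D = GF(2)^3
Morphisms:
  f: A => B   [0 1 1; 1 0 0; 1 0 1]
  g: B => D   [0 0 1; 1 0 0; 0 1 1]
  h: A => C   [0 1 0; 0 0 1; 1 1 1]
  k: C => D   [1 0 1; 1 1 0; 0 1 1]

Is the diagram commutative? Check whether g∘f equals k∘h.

1) trace f;g:
  e0=[1,0,0] f=>[0,1,1] g=>[1,0,0]
  e1=[0,1,0] f=>[1,0,0] g=>[0,1,0]
  e2=[0,0,1] f=>[1,0,1] g=>[1,1,1]
  result₁ = [1 0 1; 0 1 1; 0 0 1]
2) trace h;k:
  e0=[1,0,0] h=>[0,0,1] k=>[1,0,1]
  e1=[0,1,0] h=>[1,0,1] k=>[0,1,1]
  e2=[0,0,1] h=>[0,1,1] k=>[1,1,0]
  result₂ = [1 0 1; 0 1 1; 1 1 0]
Equal? distinct morphisms ✗

Answer: DOES NOT COMMUTE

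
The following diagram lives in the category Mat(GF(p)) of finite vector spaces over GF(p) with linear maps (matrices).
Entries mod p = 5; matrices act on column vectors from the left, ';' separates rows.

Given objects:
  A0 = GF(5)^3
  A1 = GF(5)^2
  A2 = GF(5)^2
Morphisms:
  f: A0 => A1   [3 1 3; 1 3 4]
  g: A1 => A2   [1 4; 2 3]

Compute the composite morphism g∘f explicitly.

Answer: [2 3 4; 4 1 3]

Work:
  e0=(1,0,0) f=>(3,1) g=>(2,4)
  e1=(0,1,0) f=>(1,3) g=>(3,1)
  e2=(0,0,1) f=>(3,4) g=>(4,3)
result: [2 3 4; 4 1 3]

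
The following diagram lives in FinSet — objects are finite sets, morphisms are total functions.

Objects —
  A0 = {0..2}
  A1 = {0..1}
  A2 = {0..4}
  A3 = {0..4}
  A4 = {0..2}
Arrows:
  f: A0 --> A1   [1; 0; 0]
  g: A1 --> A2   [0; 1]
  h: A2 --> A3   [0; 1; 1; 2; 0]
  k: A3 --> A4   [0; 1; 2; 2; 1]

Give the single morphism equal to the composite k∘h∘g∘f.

Answer: [1; 0; 0]

Derivation:
  0 f-->1 g-->1 h-->1 k-->1
  1 f-->0 g-->0 h-->0 k-->0
  2 f-->0 g-->0 h-->0 k-->0
result: [1; 0; 0]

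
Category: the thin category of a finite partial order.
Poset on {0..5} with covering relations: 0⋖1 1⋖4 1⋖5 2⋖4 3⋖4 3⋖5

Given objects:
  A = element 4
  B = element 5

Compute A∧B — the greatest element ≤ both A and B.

Answer: NO MEET EXISTS

Trace:
Lower bounds of A=4 and B=5: {0,1,3}
  maximal lower bounds 1 and 3 are incomparable: neither 1≤3 nor 3≤1
→ no greatest lower bound exists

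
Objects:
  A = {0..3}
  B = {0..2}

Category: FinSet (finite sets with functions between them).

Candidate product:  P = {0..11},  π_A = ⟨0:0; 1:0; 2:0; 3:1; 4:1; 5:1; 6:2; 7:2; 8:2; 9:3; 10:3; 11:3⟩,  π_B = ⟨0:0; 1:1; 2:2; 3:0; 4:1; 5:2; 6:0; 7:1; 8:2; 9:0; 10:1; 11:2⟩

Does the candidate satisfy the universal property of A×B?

|A|·|B| = 4·3 = 12;  |P| = 12
Check the pairing map k ↦ (π_A(k), π_B(k)):
  0 : (0,0)
  1 : (0,1)
  2 : (0,2)
  3 : (1,0)
  4 : (1,1)
  5 : (1,2)
  6 : (2,0)
  7 : (2,1)
  8 : (2,2)
  9 : (3,0)
  10 : (3,1)
  11 : (3,2)
distinct pairs in image: 12 / 12 needed
  → bijection onto A×B; projections well-typed.

Answer: VALID PRODUCT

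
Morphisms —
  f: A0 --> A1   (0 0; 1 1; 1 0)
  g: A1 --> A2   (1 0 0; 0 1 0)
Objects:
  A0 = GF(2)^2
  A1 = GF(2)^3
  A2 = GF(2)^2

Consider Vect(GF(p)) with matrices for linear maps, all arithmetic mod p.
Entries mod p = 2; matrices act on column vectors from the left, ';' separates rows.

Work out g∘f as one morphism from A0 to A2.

Answer: (0 0; 1 1)

Derivation:
  e0=(1,0) f-->(0,1,1) g-->(0,1)
  e1=(0,1) f-->(0,1,0) g-->(0,1)
composite: (0 0; 1 1)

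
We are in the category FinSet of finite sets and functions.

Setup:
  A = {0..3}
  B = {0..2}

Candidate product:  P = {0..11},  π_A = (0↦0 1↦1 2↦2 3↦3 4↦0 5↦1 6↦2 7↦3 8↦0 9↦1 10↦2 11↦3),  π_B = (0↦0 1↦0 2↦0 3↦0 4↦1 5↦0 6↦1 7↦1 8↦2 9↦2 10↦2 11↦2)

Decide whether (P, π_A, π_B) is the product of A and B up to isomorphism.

|A|·|B| = 4·3 = 12;  |P| = 12
Check the pairing map k ↦ (π_A(k), π_B(k)):
  0 ↦ (0,0)
  1 ↦ (1,0)
  2 ↦ (2,0)
  3 ↦ (3,0)
  4 ↦ (0,1)
  5 ↦ (1,0)  ✗ repeats pair of k=1
  6 ↦ (2,1)
  7 ↦ (3,1)
  8 ↦ (0,2)
  9 ↦ (1,2)
  10 ↦ (2,2)
  11 ↦ (3,2)
distinct pairs in image: 11 / 12 needed
  → (1,0) hit at k=1 and k=5

Answer: NOT A VALID PRODUCT — duplicate pair at indices 1,5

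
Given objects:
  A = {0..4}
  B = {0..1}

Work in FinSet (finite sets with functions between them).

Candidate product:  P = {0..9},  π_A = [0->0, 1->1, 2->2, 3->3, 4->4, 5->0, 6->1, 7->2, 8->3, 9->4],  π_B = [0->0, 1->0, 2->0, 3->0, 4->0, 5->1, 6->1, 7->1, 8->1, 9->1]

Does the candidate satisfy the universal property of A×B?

|A|·|B| = 5·2 = 10;  |P| = 10
Check the pairing map k ↦ (π_A(k), π_B(k)):
  0 -> (0,0)
  1 -> (1,0)
  2 -> (2,0)
  3 -> (3,0)
  4 -> (4,0)
  5 -> (0,1)
  6 -> (1,1)
  7 -> (2,1)
  8 -> (3,1)
  9 -> (4,1)
distinct pairs in image: 10 / 10 needed
  → bijection onto A×B; projections well-typed.

Answer: VALID PRODUCT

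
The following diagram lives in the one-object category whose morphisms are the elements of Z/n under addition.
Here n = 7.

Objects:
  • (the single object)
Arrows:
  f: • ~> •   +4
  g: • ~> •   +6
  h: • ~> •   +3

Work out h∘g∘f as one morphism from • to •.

  0 +4≡4 +6≡3 +3≡6  (mod 7)
⟦path⟧: +6

Answer: +6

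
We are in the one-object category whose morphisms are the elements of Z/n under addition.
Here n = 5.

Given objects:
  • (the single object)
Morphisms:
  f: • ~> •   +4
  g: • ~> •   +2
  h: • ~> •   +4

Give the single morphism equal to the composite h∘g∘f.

  0 +4≡4 +2≡1 +4≡0  (mod 5)
result: +0

Answer: +0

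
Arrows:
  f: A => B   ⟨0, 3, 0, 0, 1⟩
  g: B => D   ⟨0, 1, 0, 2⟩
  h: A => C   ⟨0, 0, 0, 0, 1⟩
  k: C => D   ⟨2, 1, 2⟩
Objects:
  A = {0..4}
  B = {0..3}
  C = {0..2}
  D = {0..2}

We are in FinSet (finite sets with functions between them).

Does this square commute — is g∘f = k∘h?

Answer: DOES NOT COMMUTE

Derivation:
1) trace f;g:
  0 f=>0 g=>0
  1 f=>3 g=>2
  2 f=>0 g=>0
  3 f=>0 g=>0
  4 f=>1 g=>1
  ⟦path⟧₁ = ⟨0, 2, 0, 0, 1⟩
2) trace h;k:
  0 h=>0 k=>2
  1 h=>0 k=>2
  2 h=>0 k=>2
  3 h=>0 k=>2
  4 h=>1 k=>1
  ⟦path⟧₂ = ⟨2, 2, 2, 2, 1⟩
Equal? differ; not commutative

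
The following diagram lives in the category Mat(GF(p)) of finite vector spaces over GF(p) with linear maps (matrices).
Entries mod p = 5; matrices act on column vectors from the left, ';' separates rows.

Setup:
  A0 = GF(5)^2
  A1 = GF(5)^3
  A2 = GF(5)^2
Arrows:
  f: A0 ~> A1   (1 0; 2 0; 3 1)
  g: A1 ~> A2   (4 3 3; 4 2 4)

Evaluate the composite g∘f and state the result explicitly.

Answer: (4 3; 0 4)

Trace:
  e0=⟨1,0⟩ f~>⟨1,2,3⟩ g~>⟨4,0⟩
  e1=⟨0,1⟩ f~>⟨0,0,1⟩ g~>⟨3,4⟩
result: (4 3; 0 4)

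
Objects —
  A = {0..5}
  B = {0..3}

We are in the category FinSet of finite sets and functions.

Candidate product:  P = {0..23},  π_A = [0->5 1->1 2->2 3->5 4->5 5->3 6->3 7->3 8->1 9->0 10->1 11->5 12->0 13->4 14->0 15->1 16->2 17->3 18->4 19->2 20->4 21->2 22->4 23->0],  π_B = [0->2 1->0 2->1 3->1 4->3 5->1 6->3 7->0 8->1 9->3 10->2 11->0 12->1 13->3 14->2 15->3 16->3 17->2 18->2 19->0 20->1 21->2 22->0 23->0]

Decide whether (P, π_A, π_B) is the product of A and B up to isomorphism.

Answer: VALID PRODUCT

Derivation:
|A|·|B| = 6·4 = 24;  |P| = 24
Check the pairing map k ↦ (π_A(k), π_B(k)):
  0 -> (5,2)
  1 -> (1,0)
  2 -> (2,1)
  3 -> (5,1)
  4 -> (5,3)
  5 -> (3,1)
  6 -> (3,3)
  7 -> (3,0)
  8 -> (1,1)
  9 -> (0,3)
  10 -> (1,2)
  11 -> (5,0)
  12 -> (0,1)
  13 -> (4,3)
  14 -> (0,2)
  15 -> (1,3)
  16 -> (2,3)
  17 -> (3,2)
  18 -> (4,2)
  19 -> (2,0)
  20 -> (4,1)
  21 -> (2,2)
  22 -> (4,0)
  23 -> (0,0)
distinct pairs in image: 24 / 24 needed
  → bijection onto A×B; projections well-typed.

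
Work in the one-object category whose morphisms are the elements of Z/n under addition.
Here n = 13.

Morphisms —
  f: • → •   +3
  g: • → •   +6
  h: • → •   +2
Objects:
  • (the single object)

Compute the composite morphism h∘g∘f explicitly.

  0 +3≡3 +6≡9 +2≡11  (mod 13)
⟦path⟧: +11

Answer: +11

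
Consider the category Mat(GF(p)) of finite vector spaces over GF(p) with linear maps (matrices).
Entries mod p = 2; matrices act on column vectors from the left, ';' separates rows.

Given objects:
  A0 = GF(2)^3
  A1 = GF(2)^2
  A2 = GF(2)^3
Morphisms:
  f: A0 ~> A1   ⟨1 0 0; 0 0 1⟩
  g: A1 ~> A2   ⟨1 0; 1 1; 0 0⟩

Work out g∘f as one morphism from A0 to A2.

  e0=(1,0,0) f~>(1,0) g~>(1,1,0)
  e1=(0,1,0) f~>(0,0) g~>(0,0,0)
  e2=(0,0,1) f~>(0,1) g~>(0,1,0)
⟦path⟧: ⟨1 0 0; 1 0 1; 0 0 0⟩

Answer: ⟨1 0 0; 1 0 1; 0 0 0⟩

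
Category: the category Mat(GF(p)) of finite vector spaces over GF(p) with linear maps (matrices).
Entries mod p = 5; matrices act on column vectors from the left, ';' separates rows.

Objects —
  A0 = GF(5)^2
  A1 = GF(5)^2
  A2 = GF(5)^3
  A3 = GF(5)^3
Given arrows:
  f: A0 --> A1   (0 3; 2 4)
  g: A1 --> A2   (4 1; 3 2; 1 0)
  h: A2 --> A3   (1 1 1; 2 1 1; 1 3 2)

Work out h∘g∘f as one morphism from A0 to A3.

  e0=(1,0) f-->(0,2) g-->(2,4,0) h-->(1,3,4)
  e1=(0,1) f-->(3,4) g-->(1,2,3) h-->(1,2,3)
result: (1 1; 3 2; 4 3)

Answer: (1 1; 3 2; 4 3)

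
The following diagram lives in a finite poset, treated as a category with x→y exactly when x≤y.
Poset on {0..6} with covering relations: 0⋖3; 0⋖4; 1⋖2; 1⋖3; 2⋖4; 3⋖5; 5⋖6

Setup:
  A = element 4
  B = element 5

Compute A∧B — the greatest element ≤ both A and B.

Answer: NO MEET EXISTS

Derivation:
Lower bounds of A=4 and B=5: {0,1}
  maximal lower bounds 0 and 1 are incomparable: neither 0⊑1 nor 1⊑0
→ no greatest lower bound exists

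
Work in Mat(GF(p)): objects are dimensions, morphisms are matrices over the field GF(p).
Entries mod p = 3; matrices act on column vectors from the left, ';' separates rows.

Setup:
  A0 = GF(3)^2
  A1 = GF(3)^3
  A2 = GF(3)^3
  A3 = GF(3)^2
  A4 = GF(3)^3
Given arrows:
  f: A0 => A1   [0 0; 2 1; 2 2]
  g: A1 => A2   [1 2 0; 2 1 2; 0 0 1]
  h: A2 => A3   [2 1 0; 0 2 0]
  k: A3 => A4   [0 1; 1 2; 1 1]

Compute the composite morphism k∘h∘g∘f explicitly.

Answer: [0 1; 2 2; 2 1]

Work:
  e0=(1,0) f=>(0,2,2) g=>(1,0,2) h=>(2,0) k=>(0,2,2)
  e1=(0,1) f=>(0,1,2) g=>(2,2,2) h=>(0,1) k=>(1,2,1)
composite: [0 1; 2 2; 2 1]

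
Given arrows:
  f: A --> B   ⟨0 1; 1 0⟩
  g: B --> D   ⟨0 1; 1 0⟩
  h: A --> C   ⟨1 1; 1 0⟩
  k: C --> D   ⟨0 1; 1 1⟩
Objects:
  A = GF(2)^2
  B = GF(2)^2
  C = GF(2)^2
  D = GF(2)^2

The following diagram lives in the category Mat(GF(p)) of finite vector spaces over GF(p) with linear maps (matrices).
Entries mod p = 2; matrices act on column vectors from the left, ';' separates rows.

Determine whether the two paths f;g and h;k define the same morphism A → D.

Answer: COMMUTES

Trace:
Along f;g (path 1):
  e0=⟨1,0⟩ f-->⟨0,1⟩ g-->⟨1,0⟩
  e1=⟨0,1⟩ f-->⟨1,0⟩ g-->⟨0,1⟩
  result₁ = ⟨1 0; 0 1⟩
Along h;k (path 2):
  e0=⟨1,0⟩ h-->⟨1,1⟩ k-->⟨1,0⟩
  e1=⟨0,1⟩ h-->⟨1,0⟩ k-->⟨0,1⟩
  result₂ = ⟨1 0; 0 1⟩
Equal? same morphism ✓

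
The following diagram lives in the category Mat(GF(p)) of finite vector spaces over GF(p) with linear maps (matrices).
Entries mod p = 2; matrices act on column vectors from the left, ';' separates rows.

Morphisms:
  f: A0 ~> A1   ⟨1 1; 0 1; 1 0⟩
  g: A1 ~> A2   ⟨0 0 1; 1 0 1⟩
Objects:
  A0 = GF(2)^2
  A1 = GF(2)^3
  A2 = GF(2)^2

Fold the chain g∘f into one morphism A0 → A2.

Answer: ⟨1 0; 0 1⟩

Trace:
  e0=(1,0) f~>(1,0,1) g~>(1,0)
  e1=(0,1) f~>(1,1,0) g~>(0,1)
result: ⟨1 0; 0 1⟩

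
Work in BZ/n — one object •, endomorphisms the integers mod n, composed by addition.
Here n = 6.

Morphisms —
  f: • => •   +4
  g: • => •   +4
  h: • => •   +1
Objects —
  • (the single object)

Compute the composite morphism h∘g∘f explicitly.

  0 +4≡4 +4≡2 +1≡3  (mod 6)
composite: +3

Answer: +3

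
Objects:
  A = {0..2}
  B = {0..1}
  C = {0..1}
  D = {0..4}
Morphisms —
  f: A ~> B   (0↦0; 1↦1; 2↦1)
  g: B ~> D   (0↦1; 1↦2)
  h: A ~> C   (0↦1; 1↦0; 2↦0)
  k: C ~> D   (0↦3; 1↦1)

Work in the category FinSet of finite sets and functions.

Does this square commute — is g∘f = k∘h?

Answer: DOES NOT COMMUTE

Derivation:
Path 1 = f;g:
  0 f~>0 g~>1
  1 f~>1 g~>2
  2 f~>1 g~>2
  result₁ = (0↦1; 1↦2; 2↦2)
Path 2 = h;k:
  0 h~>1 k~>1
  1 h~>0 k~>3
  2 h~>0 k~>3
  result₂ = (0↦1; 1↦3; 2↦3)
Equal? differ; not commutative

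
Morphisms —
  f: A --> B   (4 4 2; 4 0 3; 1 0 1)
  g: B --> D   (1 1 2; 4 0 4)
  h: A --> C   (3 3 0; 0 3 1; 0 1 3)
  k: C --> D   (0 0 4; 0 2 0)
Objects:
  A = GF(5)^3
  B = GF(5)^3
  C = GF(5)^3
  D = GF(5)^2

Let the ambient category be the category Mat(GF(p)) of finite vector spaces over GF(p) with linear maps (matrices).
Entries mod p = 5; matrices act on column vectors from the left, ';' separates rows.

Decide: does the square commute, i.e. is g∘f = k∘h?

Answer: COMMUTES

Derivation:
Along f;g (path 1):
  e0=[1,0,0] f-->[4,4,1] g-->[0,0]
  e1=[0,1,0] f-->[4,0,0] g-->[4,1]
  e2=[0,0,1] f-->[2,3,1] g-->[2,2]
  composite₁ = (0 4 2; 0 1 2)
Along h;k (path 2):
  e0=[1,0,0] h-->[3,0,0] k-->[0,0]
  e1=[0,1,0] h-->[3,3,1] k-->[4,1]
  e2=[0,0,1] h-->[0,1,3] k-->[2,2]
  composite₂ = (0 4 2; 0 1 2)
Equal? same morphism ✓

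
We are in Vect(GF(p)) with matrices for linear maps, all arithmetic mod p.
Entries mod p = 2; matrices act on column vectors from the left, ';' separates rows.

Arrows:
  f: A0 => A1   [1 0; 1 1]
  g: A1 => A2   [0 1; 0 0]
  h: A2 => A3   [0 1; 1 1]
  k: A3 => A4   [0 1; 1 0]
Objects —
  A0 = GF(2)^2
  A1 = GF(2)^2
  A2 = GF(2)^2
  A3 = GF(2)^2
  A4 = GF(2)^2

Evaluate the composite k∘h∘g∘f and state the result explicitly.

Answer: [1 1; 0 0]

Trace:
  e0=(1,0) f=>(1,1) g=>(1,0) h=>(0,1) k=>(1,0)
  e1=(0,1) f=>(0,1) g=>(1,0) h=>(0,1) k=>(1,0)
⟦path⟧: [1 1; 0 0]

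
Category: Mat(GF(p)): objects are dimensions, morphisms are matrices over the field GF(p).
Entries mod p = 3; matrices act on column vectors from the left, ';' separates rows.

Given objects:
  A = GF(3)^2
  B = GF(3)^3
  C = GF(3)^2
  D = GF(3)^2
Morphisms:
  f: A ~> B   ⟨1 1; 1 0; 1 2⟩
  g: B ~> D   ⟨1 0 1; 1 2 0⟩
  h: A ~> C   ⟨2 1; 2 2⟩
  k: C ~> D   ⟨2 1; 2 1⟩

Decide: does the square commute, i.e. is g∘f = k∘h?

Answer: DOES NOT COMMUTE

Trace:
1) trace f;g:
  e0=[1,0] f~>[1,1,1] g~>[2,0]
  e1=[0,1] f~>[1,0,2] g~>[0,1]
  ⟦path⟧₁ = ⟨2 0; 0 1⟩
2) trace h;k:
  e0=[1,0] h~>[2,2] k~>[0,0]
  e1=[0,1] h~>[1,2] k~>[1,1]
  ⟦path⟧₂ = ⟨0 1; 0 1⟩
Equal? distinct morphisms ✗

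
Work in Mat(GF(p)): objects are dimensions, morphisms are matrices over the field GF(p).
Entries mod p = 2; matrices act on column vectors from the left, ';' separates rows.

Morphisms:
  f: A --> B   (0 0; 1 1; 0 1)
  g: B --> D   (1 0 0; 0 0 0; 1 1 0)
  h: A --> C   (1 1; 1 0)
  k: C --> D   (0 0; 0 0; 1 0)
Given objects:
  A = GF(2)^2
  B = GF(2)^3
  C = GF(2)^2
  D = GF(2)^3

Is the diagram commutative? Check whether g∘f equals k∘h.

Answer: COMMUTES

Trace:
1) trace f;g:
  e0=⟨1,0⟩ f-->⟨0,1,0⟩ g-->⟨0,0,1⟩
  e1=⟨0,1⟩ f-->⟨0,1,1⟩ g-->⟨0,0,1⟩
  result₁ = (0 0; 0 0; 1 1)
2) trace h;k:
  e0=⟨1,0⟩ h-->⟨1,1⟩ k-->⟨0,0,1⟩
  e1=⟨0,1⟩ h-->⟨1,0⟩ k-->⟨0,0,1⟩
  result₂ = (0 0; 0 0; 1 1)
Equal? YES — commutes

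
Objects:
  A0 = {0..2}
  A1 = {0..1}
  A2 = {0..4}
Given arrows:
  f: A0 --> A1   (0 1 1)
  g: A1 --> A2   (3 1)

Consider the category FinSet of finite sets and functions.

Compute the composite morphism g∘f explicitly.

Answer: (3 1 1)

Work:
  0 f-->0 g-->3
  1 f-->1 g-->1
  2 f-->1 g-->1
⟦path⟧: (3 1 1)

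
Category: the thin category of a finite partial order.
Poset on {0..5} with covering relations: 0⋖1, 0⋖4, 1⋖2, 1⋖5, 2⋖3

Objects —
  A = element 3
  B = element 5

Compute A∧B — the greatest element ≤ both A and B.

{x : x<=A ∧ x<=B} = {0,1}  (A=3, B=5)
  0 <= 1
  1 <= 1
glb = 1

Answer: A∧B = 1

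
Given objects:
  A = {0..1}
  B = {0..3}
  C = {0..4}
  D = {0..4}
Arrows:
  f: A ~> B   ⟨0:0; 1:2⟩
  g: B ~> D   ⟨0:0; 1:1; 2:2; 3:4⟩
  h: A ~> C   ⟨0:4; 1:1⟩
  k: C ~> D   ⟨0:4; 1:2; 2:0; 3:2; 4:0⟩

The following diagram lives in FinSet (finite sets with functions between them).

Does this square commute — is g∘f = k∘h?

Answer: COMMUTES

Derivation:
Path 1 = f;g:
  0 f~>0 g~>0
  1 f~>2 g~>2
  result₁ = ⟨0:0; 1:2⟩
Path 2 = h;k:
  0 h~>4 k~>0
  1 h~>1 k~>2
  result₂ = ⟨0:0; 1:2⟩
Equal? YES — commutes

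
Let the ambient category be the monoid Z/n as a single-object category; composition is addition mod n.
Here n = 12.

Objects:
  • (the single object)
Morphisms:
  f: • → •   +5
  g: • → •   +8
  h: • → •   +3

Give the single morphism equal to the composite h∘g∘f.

  0 +5≡5 +8≡1 +3≡4  (mod 12)
composite: +4

Answer: +4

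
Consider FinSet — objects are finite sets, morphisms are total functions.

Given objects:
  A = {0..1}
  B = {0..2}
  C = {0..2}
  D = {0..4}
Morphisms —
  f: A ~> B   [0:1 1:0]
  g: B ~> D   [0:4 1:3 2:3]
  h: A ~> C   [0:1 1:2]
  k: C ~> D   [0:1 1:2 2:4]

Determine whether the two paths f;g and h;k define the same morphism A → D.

Answer: DOES NOT COMMUTE

Trace:
Path 1 = f;g:
  0 f~>1 g~>3
  1 f~>0 g~>4
  ⟦path⟧₁ = [0:3 1:4]
Path 2 = h;k:
  0 h~>1 k~>2
  1 h~>2 k~>4
  ⟦path⟧₂ = [0:2 1:4]
Equal? differ; not commutative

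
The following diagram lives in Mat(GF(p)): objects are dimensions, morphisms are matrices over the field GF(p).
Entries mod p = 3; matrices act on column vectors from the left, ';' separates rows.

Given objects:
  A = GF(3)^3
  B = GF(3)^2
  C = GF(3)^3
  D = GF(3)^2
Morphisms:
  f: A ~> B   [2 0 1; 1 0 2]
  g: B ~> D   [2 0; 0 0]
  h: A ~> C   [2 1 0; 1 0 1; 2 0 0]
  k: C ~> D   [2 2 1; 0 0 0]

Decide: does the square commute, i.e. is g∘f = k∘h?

Answer: DOES NOT COMMUTE

Work:
1) trace f;g:
  e0=(1,0,0) f~>(2,1) g~>(1,0)
  e1=(0,1,0) f~>(0,0) g~>(0,0)
  e2=(0,0,1) f~>(1,2) g~>(2,0)
  ⟦path⟧₁ = [1 0 2; 0 0 0]
2) trace h;k:
  e0=(1,0,0) h~>(2,1,2) k~>(2,0)
  e1=(0,1,0) h~>(1,0,0) k~>(2,0)
  e2=(0,0,1) h~>(0,1,0) k~>(2,0)
  ⟦path⟧₂ = [2 2 2; 0 0 0]
Equal? differ; not commutative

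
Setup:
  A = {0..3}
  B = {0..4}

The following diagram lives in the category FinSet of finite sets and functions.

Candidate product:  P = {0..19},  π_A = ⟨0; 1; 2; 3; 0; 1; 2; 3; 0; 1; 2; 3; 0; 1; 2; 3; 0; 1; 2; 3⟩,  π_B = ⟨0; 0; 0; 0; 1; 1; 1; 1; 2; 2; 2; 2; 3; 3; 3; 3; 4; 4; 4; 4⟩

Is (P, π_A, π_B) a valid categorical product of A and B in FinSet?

Answer: VALID PRODUCT

Derivation:
|A|·|B| = 4·5 = 20;  |P| = 20
Check the pairing map k ↦ (π_A(k), π_B(k)):
  0 ↦ (0,0)
  1 ↦ (1,0)
  2 ↦ (2,0)
  3 ↦ (3,0)
  4 ↦ (0,1)
  5 ↦ (1,1)
  6 ↦ (2,1)
  7 ↦ (3,1)
  8 ↦ (0,2)
  9 ↦ (1,2)
  10 ↦ (2,2)
  11 ↦ (3,2)
  12 ↦ (0,3)
  13 ↦ (1,3)
  14 ↦ (2,3)
  15 ↦ (3,3)
  16 ↦ (0,4)
  17 ↦ (1,4)
  18 ↦ (2,4)
  19 ↦ (3,4)
distinct pairs in image: 20 / 20 needed
  → bijection onto A×B; projections well-typed.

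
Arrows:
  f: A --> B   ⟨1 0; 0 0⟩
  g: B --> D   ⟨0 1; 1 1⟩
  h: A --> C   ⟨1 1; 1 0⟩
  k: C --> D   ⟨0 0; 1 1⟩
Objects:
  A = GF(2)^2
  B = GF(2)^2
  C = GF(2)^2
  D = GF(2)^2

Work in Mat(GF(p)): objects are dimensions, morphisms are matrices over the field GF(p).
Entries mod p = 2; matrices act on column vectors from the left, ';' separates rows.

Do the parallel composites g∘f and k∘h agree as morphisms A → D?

Path 1 = f;g:
  e0=(1,0) f-->(1,0) g-->(0,1)
  e1=(0,1) f-->(0,0) g-->(0,0)
  result₁ = ⟨0 0; 1 0⟩
Path 2 = h;k:
  e0=(1,0) h-->(1,1) k-->(0,0)
  e1=(0,1) h-->(1,0) k-->(0,1)
  result₂ = ⟨0 0; 0 1⟩
Equal? NO — does not commute

Answer: DOES NOT COMMUTE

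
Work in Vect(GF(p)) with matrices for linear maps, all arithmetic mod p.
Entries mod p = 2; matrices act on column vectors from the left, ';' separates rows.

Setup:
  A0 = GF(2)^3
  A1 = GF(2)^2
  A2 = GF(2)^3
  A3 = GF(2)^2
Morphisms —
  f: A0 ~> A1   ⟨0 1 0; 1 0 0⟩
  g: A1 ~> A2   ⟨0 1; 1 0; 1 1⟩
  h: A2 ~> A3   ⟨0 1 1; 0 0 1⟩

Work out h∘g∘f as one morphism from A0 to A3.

Answer: ⟨1 0 0; 1 1 0⟩

Trace:
  e0=[1,0,0] f~>[0,1] g~>[1,0,1] h~>[1,1]
  e1=[0,1,0] f~>[1,0] g~>[0,1,1] h~>[0,1]
  e2=[0,0,1] f~>[0,0] g~>[0,0,0] h~>[0,0]
⟦path⟧: ⟨1 0 0; 1 1 0⟩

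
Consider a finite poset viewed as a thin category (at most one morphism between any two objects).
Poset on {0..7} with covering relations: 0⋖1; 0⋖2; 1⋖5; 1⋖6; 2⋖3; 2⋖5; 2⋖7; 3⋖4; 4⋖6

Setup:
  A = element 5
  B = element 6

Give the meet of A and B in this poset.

Common predecessors of 5,6: {0,1,2}
  maximal lower bounds 1 and 2 are incomparable: neither 1<=2 nor 2<=1
→ no greatest lower bound exists

Answer: NO MEET EXISTS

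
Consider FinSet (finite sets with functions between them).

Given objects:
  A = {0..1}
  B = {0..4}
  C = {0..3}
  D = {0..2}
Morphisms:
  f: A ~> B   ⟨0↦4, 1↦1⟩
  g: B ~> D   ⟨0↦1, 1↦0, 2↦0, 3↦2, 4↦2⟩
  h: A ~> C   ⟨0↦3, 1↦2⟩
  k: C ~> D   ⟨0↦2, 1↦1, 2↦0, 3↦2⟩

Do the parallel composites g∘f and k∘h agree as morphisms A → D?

1) trace f;g:
  0 f~>4 g~>2
  1 f~>1 g~>0
  ⟦path⟧₁ = ⟨0↦2, 1↦0⟩
2) trace h;k:
  0 h~>3 k~>2
  1 h~>2 k~>0
  ⟦path⟧₂ = ⟨0↦2, 1↦0⟩
Equal? same morphism ✓

Answer: COMMUTES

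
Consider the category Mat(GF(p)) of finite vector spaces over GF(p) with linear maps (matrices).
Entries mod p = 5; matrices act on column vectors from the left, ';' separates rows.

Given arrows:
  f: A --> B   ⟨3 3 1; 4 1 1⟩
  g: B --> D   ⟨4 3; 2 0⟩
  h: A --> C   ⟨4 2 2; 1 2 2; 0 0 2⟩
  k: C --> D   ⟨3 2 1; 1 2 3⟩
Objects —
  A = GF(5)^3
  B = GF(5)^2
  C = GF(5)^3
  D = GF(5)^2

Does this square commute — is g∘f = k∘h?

Answer: COMMUTES

Derivation:
Along f;g (path 1):
  e0=⟨1,0,0⟩ f-->⟨3,4⟩ g-->⟨4,1⟩
  e1=⟨0,1,0⟩ f-->⟨3,1⟩ g-->⟨0,1⟩
  e2=⟨0,0,1⟩ f-->⟨1,1⟩ g-->⟨2,2⟩
  ⟦path⟧₁ = ⟨4 0 2; 1 1 2⟩
Along h;k (path 2):
  e0=⟨1,0,0⟩ h-->⟨4,1,0⟩ k-->⟨4,1⟩
  e1=⟨0,1,0⟩ h-->⟨2,2,0⟩ k-->⟨0,1⟩
  e2=⟨0,0,1⟩ h-->⟨2,2,2⟩ k-->⟨2,2⟩
  ⟦path⟧₂ = ⟨4 0 2; 1 1 2⟩
Equal? YES — commutes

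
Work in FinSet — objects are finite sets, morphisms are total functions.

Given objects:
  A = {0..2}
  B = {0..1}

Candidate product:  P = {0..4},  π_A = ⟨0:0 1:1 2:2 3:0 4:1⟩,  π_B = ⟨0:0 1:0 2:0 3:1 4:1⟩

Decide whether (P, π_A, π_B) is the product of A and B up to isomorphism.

Answer: NOT A VALID PRODUCT — |P|=5 ≠ |A|·|B|=6

Derivation:
|A|·|B| = 3·2 = 6;  |P| = 5
  → cardinalities differ; no bijection possible.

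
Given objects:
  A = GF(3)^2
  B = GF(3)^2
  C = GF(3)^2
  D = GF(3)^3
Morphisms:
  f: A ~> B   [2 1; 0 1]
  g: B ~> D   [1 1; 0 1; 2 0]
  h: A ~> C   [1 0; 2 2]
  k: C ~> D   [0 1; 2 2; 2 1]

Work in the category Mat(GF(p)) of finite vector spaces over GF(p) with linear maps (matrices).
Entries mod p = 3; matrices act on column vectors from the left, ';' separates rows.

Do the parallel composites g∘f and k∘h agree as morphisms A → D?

1) trace f;g:
  e0=⟨1,0⟩ f~>⟨2,0⟩ g~>⟨2,0,1⟩
  e1=⟨0,1⟩ f~>⟨1,1⟩ g~>⟨2,1,2⟩
  ⟦path⟧₁ = [2 2; 0 1; 1 2]
2) trace h;k:
  e0=⟨1,0⟩ h~>⟨1,2⟩ k~>⟨2,0,1⟩
  e1=⟨0,1⟩ h~>⟨0,2⟩ k~>⟨2,1,2⟩
  ⟦path⟧₂ = [2 2; 0 1; 1 2]
Equal? YES — commutes

Answer: COMMUTES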